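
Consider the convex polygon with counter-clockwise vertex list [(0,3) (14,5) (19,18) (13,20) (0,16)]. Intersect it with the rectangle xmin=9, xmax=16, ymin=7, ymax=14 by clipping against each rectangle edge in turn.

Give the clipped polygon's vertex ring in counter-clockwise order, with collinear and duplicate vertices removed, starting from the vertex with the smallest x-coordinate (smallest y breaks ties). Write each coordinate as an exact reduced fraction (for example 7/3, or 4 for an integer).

Clipped polygon: [(9,7) (192/13,7) (16,51/5) (16,14) (9,14)]

1. After x ≥ 9: [(9,30/7) (14,5) (19,18) (13,20) (9,244/13)]
2. After x ≤ 16: [(9,30/7) (14,5) (16,51/5) (16,19) (13,20) (9,244/13)]
3. After y ≥ 7: [(9,7) (192/13,7) (16,51/5) (16,19) (13,20) (9,244/13)]
4. After y ≤ 14: [(9,14) (9,7) (192/13,7) (16,51/5) (16,14)]
5. Canonical ring: [(9,7) (192/13,7) (16,51/5) (16,14) (9,14)]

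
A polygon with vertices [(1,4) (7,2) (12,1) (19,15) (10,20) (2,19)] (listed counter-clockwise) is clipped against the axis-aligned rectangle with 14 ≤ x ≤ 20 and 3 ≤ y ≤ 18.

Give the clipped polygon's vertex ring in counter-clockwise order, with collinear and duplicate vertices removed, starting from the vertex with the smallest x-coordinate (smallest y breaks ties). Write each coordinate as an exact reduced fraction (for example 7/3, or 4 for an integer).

Clipped polygon: [(14,5) (19,15) (14,160/9)]

1. After x ≥ 14: [(14,5) (19,15) (14,160/9)]
2. After x ≤ 20: [(14,5) (19,15) (14,160/9)]
3. After y ≥ 3: [(14,5) (19,15) (14,160/9)]
4. After y ≤ 18: [(14,5) (19,15) (14,160/9)]
5. Canonical ring: [(14,5) (19,15) (14,160/9)]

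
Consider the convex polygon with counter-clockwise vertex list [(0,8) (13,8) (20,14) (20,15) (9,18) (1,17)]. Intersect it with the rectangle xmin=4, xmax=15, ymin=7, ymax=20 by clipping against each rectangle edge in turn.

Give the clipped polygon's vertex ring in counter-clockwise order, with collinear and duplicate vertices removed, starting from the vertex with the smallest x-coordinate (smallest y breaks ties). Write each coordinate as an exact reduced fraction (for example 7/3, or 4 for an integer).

1. After x ≥ 4: [(4,8) (13,8) (20,14) (20,15) (9,18) (4,139/8)]
2. After x ≤ 15: [(4,8) (13,8) (15,68/7) (15,180/11) (9,18) (4,139/8)]
3. After y ≥ 7: [(4,8) (13,8) (15,68/7) (15,180/11) (9,18) (4,139/8)]
4. After y ≤ 20: [(4,8) (13,8) (15,68/7) (15,180/11) (9,18) (4,139/8)]
5. Canonical ring: [(4,8) (13,8) (15,68/7) (15,180/11) (9,18) (4,139/8)]

Clipped polygon: [(4,8) (13,8) (15,68/7) (15,180/11) (9,18) (4,139/8)]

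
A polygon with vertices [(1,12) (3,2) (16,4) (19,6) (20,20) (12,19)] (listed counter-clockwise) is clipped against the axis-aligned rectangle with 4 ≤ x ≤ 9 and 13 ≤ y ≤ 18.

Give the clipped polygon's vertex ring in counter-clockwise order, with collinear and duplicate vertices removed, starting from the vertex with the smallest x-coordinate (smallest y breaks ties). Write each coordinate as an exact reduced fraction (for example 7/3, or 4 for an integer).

Clipped polygon: [(4,13) (9,13) (9,188/11) (4,153/11)]

1. After x ≥ 4: [(4,153/11) (4,28/13) (16,4) (19,6) (20,20) (12,19)]
2. After x ≤ 9: [(9,188/11) (4,153/11) (4,28/13) (9,38/13)]
3. After y ≥ 13: [(9,13) (9,188/11) (4,153/11) (4,13)]
4. After y ≤ 18: [(9,13) (9,188/11) (4,153/11) (4,13)]
5. Canonical ring: [(4,13) (9,13) (9,188/11) (4,153/11)]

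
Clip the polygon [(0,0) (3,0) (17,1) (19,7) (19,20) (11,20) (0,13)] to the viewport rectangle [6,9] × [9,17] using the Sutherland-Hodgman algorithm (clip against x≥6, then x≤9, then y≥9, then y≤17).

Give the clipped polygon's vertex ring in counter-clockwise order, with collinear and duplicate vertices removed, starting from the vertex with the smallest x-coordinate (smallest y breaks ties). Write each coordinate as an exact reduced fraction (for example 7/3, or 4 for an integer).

Clipped polygon: [(6,9) (9,9) (9,17) (44/7,17) (6,185/11)]

1. After x ≥ 6: [(6,3/14) (17,1) (19,7) (19,20) (11,20) (6,185/11)]
2. After x ≤ 9: [(6,3/14) (9,3/7) (9,206/11) (6,185/11)]
3. After y ≥ 9: [(6,9) (9,9) (9,206/11) (6,185/11)]
4. After y ≤ 17: [(6,9) (9,9) (9,17) (44/7,17) (6,185/11)]
5. Canonical ring: [(6,9) (9,9) (9,17) (44/7,17) (6,185/11)]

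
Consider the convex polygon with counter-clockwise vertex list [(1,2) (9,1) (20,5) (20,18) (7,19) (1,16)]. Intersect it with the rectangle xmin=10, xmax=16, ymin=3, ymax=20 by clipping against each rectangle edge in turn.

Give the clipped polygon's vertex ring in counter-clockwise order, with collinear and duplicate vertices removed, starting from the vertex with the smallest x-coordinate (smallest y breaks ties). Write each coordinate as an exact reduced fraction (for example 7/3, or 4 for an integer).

Clipped polygon: [(10,3) (29/2,3) (16,39/11) (16,238/13) (10,244/13)]

1. After x ≥ 10: [(10,15/11) (20,5) (20,18) (10,244/13)]
2. After x ≤ 16: [(10,15/11) (16,39/11) (16,238/13) (10,244/13)]
3. After y ≥ 3: [(10,3) (29/2,3) (16,39/11) (16,238/13) (10,244/13)]
4. After y ≤ 20: [(10,3) (29/2,3) (16,39/11) (16,238/13) (10,244/13)]
5. Canonical ring: [(10,3) (29/2,3) (16,39/11) (16,238/13) (10,244/13)]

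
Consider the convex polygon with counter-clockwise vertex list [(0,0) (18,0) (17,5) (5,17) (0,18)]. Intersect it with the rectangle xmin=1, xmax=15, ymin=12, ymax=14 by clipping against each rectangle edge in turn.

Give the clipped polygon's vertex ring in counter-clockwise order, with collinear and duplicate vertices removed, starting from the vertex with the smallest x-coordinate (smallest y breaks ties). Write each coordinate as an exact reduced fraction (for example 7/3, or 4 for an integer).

Clipped polygon: [(1,12) (10,12) (8,14) (1,14)]

1. After x ≥ 1: [(1,0) (18,0) (17,5) (5,17) (1,89/5)]
2. After x ≤ 15: [(1,0) (15,0) (15,7) (5,17) (1,89/5)]
3. After y ≥ 12: [(1,12) (10,12) (5,17) (1,89/5)]
4. After y ≤ 14: [(1,14) (1,12) (10,12) (8,14)]
5. Canonical ring: [(1,12) (10,12) (8,14) (1,14)]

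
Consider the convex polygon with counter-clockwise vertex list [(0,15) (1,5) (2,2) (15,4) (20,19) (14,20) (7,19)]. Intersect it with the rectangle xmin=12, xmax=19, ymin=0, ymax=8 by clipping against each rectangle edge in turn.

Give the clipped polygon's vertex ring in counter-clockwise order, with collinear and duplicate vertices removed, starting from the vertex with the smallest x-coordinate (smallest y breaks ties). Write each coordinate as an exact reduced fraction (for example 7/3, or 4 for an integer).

Clipped polygon: [(12,46/13) (15,4) (49/3,8) (12,8)]

1. After x ≥ 12: [(12,46/13) (15,4) (20,19) (14,20) (12,138/7)]
2. After x ≤ 19: [(12,46/13) (15,4) (19,16) (19,115/6) (14,20) (12,138/7)]
3. After y ≥ 0: [(12,46/13) (15,4) (19,16) (19,115/6) (14,20) (12,138/7)]
4. After y ≤ 8: [(12,8) (12,46/13) (15,4) (49/3,8)]
5. Canonical ring: [(12,46/13) (15,4) (49/3,8) (12,8)]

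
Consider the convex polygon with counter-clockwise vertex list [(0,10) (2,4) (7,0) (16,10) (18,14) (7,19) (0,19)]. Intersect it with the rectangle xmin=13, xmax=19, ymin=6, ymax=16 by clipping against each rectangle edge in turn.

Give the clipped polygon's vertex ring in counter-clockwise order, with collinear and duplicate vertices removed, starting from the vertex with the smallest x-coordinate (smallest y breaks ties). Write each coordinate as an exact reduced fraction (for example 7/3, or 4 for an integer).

1. After x ≥ 13: [(13,20/3) (16,10) (18,14) (13,179/11)]
2. After x ≤ 19: [(13,20/3) (16,10) (18,14) (13,179/11)]
3. After y ≥ 6: [(13,20/3) (16,10) (18,14) (13,179/11)]
4. After y ≤ 16: [(13,16) (13,20/3) (16,10) (18,14) (68/5,16)]
5. Canonical ring: [(13,20/3) (16,10) (18,14) (68/5,16) (13,16)]

Clipped polygon: [(13,20/3) (16,10) (18,14) (68/5,16) (13,16)]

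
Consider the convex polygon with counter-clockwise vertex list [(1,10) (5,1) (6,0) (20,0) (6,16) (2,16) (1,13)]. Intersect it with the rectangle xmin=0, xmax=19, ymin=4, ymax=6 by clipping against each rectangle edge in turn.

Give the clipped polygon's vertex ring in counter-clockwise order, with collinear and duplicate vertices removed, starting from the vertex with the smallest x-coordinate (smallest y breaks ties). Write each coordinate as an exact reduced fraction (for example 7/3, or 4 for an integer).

Clipped polygon: [(25/9,6) (11/3,4) (33/2,4) (59/4,6)]

1. After x ≥ 0: [(1,10) (5,1) (6,0) (20,0) (6,16) (2,16) (1,13)]
2. After x ≤ 19: [(1,10) (5,1) (6,0) (19,0) (19,8/7) (6,16) (2,16) (1,13)]
3. After y ≥ 4: [(1,10) (11/3,4) (33/2,4) (6,16) (2,16) (1,13)]
4. After y ≤ 6: [(25/9,6) (11/3,4) (33/2,4) (59/4,6)]
5. Canonical ring: [(25/9,6) (11/3,4) (33/2,4) (59/4,6)]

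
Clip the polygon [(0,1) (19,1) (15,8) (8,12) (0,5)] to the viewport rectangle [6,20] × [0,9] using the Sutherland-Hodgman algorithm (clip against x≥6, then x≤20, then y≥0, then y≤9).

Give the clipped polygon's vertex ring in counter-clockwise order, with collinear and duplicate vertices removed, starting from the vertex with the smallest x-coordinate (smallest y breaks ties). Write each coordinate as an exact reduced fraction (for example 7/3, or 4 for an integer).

Clipped polygon: [(6,1) (19,1) (15,8) (53/4,9) (6,9)]

1. After x ≥ 6: [(6,1) (19,1) (15,8) (8,12) (6,41/4)]
2. After x ≤ 20: [(6,1) (19,1) (15,8) (8,12) (6,41/4)]
3. After y ≥ 0: [(6,1) (19,1) (15,8) (8,12) (6,41/4)]
4. After y ≤ 9: [(6,9) (6,1) (19,1) (15,8) (53/4,9)]
5. Canonical ring: [(6,1) (19,1) (15,8) (53/4,9) (6,9)]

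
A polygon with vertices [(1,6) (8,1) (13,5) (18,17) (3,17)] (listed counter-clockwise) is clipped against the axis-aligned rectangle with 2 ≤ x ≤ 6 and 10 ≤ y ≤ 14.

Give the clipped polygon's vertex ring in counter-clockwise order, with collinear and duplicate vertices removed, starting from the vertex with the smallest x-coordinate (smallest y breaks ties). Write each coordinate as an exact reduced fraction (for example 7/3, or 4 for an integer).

1. After x ≥ 2: [(2,23/2) (2,37/7) (8,1) (13,5) (18,17) (3,17)]
2. After x ≤ 6: [(2,23/2) (2,37/7) (6,17/7) (6,17) (3,17)]
3. After y ≥ 10: [(2,23/2) (2,10) (6,10) (6,17) (3,17)]
4. After y ≤ 14: [(27/11,14) (2,23/2) (2,10) (6,10) (6,14)]
5. Canonical ring: [(2,10) (6,10) (6,14) (27/11,14) (2,23/2)]

Clipped polygon: [(2,10) (6,10) (6,14) (27/11,14) (2,23/2)]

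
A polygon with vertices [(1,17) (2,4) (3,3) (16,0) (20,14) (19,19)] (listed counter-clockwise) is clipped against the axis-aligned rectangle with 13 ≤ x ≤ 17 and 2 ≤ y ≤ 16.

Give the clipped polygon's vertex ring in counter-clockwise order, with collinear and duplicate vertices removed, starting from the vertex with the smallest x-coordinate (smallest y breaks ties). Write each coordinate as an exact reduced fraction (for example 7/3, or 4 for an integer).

1. After x ≥ 13: [(13,55/3) (13,9/13) (16,0) (20,14) (19,19)]
2. After x ≤ 17: [(17,169/9) (13,55/3) (13,9/13) (16,0) (17,7/2)]
3. After y ≥ 2: [(17,169/9) (13,55/3) (13,2) (116/7,2) (17,7/2)]
4. After y ≤ 16: [(17,16) (13,16) (13,2) (116/7,2) (17,7/2)]
5. Canonical ring: [(13,2) (116/7,2) (17,7/2) (17,16) (13,16)]

Clipped polygon: [(13,2) (116/7,2) (17,7/2) (17,16) (13,16)]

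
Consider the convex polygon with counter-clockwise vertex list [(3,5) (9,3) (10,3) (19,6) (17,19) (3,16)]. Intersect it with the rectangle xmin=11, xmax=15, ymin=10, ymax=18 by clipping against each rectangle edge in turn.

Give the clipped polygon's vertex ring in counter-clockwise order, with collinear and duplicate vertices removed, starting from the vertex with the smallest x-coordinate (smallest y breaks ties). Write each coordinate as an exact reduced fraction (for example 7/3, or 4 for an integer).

Clipped polygon: [(11,10) (15,10) (15,18) (37/3,18) (11,124/7)]

1. After x ≥ 11: [(11,10/3) (19,6) (17,19) (11,124/7)]
2. After x ≤ 15: [(11,10/3) (15,14/3) (15,130/7) (11,124/7)]
3. After y ≥ 10: [(11,10) (15,10) (15,130/7) (11,124/7)]
4. After y ≤ 18: [(11,10) (15,10) (15,18) (37/3,18) (11,124/7)]
5. Canonical ring: [(11,10) (15,10) (15,18) (37/3,18) (11,124/7)]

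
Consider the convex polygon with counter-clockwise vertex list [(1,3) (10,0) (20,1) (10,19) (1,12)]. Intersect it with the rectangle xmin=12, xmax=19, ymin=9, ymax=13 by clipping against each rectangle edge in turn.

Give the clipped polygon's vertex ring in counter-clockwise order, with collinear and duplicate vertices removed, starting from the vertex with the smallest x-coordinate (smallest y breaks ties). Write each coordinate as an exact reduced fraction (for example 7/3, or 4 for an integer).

1. After x ≥ 12: [(12,1/5) (20,1) (12,77/5)]
2. After x ≤ 19: [(12,1/5) (19,9/10) (19,14/5) (12,77/5)]
3. After y ≥ 9: [(12,9) (140/9,9) (12,77/5)]
4. After y ≤ 13: [(12,13) (12,9) (140/9,9) (40/3,13)]
5. Canonical ring: [(12,9) (140/9,9) (40/3,13) (12,13)]

Clipped polygon: [(12,9) (140/9,9) (40/3,13) (12,13)]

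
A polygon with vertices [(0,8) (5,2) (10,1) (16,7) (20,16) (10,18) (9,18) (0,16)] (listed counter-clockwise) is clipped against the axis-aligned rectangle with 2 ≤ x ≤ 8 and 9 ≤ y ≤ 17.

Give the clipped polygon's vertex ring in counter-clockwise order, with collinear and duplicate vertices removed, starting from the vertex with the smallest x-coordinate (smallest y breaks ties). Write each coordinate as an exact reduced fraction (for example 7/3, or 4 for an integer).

1. After x ≥ 2: [(2,28/5) (5,2) (10,1) (16,7) (20,16) (10,18) (9,18) (2,148/9)]
2. After x ≤ 8: [(2,28/5) (5,2) (8,7/5) (8,160/9) (2,148/9)]
3. After y ≥ 9: [(2,9) (8,9) (8,160/9) (2,148/9)]
4. After y ≤ 17: [(2,9) (8,9) (8,17) (9/2,17) (2,148/9)]
5. Canonical ring: [(2,9) (8,9) (8,17) (9/2,17) (2,148/9)]

Clipped polygon: [(2,9) (8,9) (8,17) (9/2,17) (2,148/9)]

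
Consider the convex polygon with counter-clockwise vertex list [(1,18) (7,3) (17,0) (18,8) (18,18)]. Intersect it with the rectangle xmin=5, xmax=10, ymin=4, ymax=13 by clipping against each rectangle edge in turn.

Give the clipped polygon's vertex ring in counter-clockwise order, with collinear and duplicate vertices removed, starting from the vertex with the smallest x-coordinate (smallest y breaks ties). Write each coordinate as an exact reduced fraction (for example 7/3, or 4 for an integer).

1. After x ≥ 5: [(5,18) (5,8) (7,3) (17,0) (18,8) (18,18)]
2. After x ≤ 10: [(10,18) (5,18) (5,8) (7,3) (10,21/10)]
3. After y ≥ 4: [(10,4) (10,18) (5,18) (5,8) (33/5,4)]
4. After y ≤ 13: [(10,4) (10,13) (5,13) (5,8) (33/5,4)]
5. Canonical ring: [(5,8) (33/5,4) (10,4) (10,13) (5,13)]

Clipped polygon: [(5,8) (33/5,4) (10,4) (10,13) (5,13)]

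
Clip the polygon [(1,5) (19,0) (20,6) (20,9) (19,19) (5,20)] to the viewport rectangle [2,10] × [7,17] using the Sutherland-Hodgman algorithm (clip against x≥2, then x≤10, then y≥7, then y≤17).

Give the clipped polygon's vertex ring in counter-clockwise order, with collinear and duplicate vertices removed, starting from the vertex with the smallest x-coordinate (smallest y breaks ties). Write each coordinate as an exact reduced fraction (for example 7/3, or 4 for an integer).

Clipped polygon: [(2,7) (10,7) (10,17) (21/5,17) (2,35/4)]

1. After x ≥ 2: [(2,35/4) (2,85/18) (19,0) (20,6) (20,9) (19,19) (5,20)]
2. After x ≤ 10: [(2,35/4) (2,85/18) (10,5/2) (10,275/14) (5,20)]
3. After y ≥ 7: [(2,35/4) (2,7) (10,7) (10,275/14) (5,20)]
4. After y ≤ 17: [(21/5,17) (2,35/4) (2,7) (10,7) (10,17)]
5. Canonical ring: [(2,7) (10,7) (10,17) (21/5,17) (2,35/4)]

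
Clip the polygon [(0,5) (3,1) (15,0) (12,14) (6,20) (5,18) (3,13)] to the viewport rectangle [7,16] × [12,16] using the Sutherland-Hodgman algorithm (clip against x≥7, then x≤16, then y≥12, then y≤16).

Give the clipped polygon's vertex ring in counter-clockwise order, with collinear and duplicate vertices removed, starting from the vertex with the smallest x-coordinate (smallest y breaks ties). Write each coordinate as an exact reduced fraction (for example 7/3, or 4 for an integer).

1. After x ≥ 7: [(7,2/3) (15,0) (12,14) (7,19)]
2. After x ≤ 16: [(7,2/3) (15,0) (12,14) (7,19)]
3. After y ≥ 12: [(7,12) (87/7,12) (12,14) (7,19)]
4. After y ≤ 16: [(7,16) (7,12) (87/7,12) (12,14) (10,16)]
5. Canonical ring: [(7,12) (87/7,12) (12,14) (10,16) (7,16)]

Clipped polygon: [(7,12) (87/7,12) (12,14) (10,16) (7,16)]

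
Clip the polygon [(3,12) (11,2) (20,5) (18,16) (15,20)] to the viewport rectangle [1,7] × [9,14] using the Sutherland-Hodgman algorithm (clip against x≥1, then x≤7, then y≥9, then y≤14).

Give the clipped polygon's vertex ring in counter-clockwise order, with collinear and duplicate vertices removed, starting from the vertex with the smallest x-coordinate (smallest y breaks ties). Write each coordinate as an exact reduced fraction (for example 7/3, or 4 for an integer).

Clipped polygon: [(3,12) (27/5,9) (7,9) (7,14) (6,14)]

1. After x ≥ 1: [(3,12) (11,2) (20,5) (18,16) (15,20)]
2. After x ≤ 7: [(7,44/3) (3,12) (7,7)]
3. After y ≥ 9: [(7,9) (7,44/3) (3,12) (27/5,9)]
4. After y ≤ 14: [(7,9) (7,14) (6,14) (3,12) (27/5,9)]
5. Canonical ring: [(3,12) (27/5,9) (7,9) (7,14) (6,14)]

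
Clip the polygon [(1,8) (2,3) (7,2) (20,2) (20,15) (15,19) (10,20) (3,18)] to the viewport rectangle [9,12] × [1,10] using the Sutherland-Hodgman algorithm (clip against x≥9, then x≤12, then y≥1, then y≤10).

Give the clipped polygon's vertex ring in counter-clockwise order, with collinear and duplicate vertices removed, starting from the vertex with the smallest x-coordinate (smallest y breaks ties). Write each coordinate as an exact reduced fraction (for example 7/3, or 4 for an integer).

1. After x ≥ 9: [(9,2) (20,2) (20,15) (15,19) (10,20) (9,138/7)]
2. After x ≤ 12: [(9,2) (12,2) (12,98/5) (10,20) (9,138/7)]
3. After y ≥ 1: [(9,2) (12,2) (12,98/5) (10,20) (9,138/7)]
4. After y ≤ 10: [(9,10) (9,2) (12,2) (12,10)]
5. Canonical ring: [(9,2) (12,2) (12,10) (9,10)]

Clipped polygon: [(9,2) (12,2) (12,10) (9,10)]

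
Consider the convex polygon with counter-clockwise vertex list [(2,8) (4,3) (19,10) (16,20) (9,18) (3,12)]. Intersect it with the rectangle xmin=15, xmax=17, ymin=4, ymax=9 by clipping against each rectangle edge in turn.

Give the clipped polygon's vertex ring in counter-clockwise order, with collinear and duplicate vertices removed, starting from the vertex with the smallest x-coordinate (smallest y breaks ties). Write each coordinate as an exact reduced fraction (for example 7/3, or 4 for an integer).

1. After x ≥ 15: [(15,122/15) (19,10) (16,20) (15,138/7)]
2. After x ≤ 17: [(15,122/15) (17,136/15) (17,50/3) (16,20) (15,138/7)]
3. After y ≥ 4: [(15,122/15) (17,136/15) (17,50/3) (16,20) (15,138/7)]
4. After y ≤ 9: [(15,9) (15,122/15) (118/7,9)]
5. Canonical ring: [(15,122/15) (118/7,9) (15,9)]

Clipped polygon: [(15,122/15) (118/7,9) (15,9)]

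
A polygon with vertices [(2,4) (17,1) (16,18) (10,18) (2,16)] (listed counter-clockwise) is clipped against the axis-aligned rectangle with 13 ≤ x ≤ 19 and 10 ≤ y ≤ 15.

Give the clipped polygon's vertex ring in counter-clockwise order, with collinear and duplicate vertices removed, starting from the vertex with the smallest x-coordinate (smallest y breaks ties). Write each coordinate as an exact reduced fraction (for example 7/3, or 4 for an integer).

1. After x ≥ 13: [(13,9/5) (17,1) (16,18) (13,18)]
2. After x ≤ 19: [(13,9/5) (17,1) (16,18) (13,18)]
3. After y ≥ 10: [(13,10) (280/17,10) (16,18) (13,18)]
4. After y ≤ 15: [(13,15) (13,10) (280/17,10) (275/17,15)]
5. Canonical ring: [(13,10) (280/17,10) (275/17,15) (13,15)]

Clipped polygon: [(13,10) (280/17,10) (275/17,15) (13,15)]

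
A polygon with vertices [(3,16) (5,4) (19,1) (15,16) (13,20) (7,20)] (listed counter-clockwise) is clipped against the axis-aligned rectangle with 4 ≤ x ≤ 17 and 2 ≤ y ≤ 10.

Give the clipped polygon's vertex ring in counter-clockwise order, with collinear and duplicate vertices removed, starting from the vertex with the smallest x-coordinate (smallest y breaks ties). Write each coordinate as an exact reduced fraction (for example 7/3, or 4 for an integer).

1. After x ≥ 4: [(4,17) (4,10) (5,4) (19,1) (15,16) (13,20) (7,20)]
2. After x ≤ 17: [(4,17) (4,10) (5,4) (17,10/7) (17,17/2) (15,16) (13,20) (7,20)]
3. After y ≥ 2: [(4,17) (4,10) (5,4) (43/3,2) (17,2) (17,17/2) (15,16) (13,20) (7,20)]
4. After y ≤ 10: [(4,10) (4,10) (5,4) (43/3,2) (17,2) (17,17/2) (83/5,10)]
5. Canonical ring: [(4,10) (5,4) (43/3,2) (17,2) (17,17/2) (83/5,10)]

Clipped polygon: [(4,10) (5,4) (43/3,2) (17,2) (17,17/2) (83/5,10)]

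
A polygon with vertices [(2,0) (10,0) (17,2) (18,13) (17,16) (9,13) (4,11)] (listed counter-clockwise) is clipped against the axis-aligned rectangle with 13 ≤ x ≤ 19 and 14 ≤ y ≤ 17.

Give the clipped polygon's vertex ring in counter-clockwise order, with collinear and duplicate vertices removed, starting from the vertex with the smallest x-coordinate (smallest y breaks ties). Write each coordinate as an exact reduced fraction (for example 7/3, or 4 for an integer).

Clipped polygon: [(13,14) (53/3,14) (17,16) (13,29/2)]

1. After x ≥ 13: [(13,6/7) (17,2) (18,13) (17,16) (13,29/2)]
2. After x ≤ 19: [(13,6/7) (17,2) (18,13) (17,16) (13,29/2)]
3. After y ≥ 14: [(13,14) (53/3,14) (17,16) (13,29/2)]
4. After y ≤ 17: [(13,14) (53/3,14) (17,16) (13,29/2)]
5. Canonical ring: [(13,14) (53/3,14) (17,16) (13,29/2)]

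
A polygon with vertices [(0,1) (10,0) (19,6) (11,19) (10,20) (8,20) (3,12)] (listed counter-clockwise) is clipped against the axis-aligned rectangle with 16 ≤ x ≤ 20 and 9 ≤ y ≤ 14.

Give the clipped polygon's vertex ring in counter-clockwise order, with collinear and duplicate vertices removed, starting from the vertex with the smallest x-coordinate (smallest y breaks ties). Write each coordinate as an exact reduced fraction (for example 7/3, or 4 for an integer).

Clipped polygon: [(16,9) (223/13,9) (16,87/8)]

1. After x ≥ 16: [(16,4) (19,6) (16,87/8)]
2. After x ≤ 20: [(16,4) (19,6) (16,87/8)]
3. After y ≥ 9: [(16,9) (223/13,9) (16,87/8)]
4. After y ≤ 14: [(16,9) (223/13,9) (16,87/8)]
5. Canonical ring: [(16,9) (223/13,9) (16,87/8)]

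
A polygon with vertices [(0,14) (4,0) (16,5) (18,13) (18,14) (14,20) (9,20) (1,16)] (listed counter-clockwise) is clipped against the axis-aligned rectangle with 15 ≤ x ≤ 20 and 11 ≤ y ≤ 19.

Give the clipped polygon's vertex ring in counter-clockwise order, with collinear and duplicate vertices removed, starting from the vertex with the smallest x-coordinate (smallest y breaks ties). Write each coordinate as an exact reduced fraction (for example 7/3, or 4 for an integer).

1. After x ≥ 15: [(15,55/12) (16,5) (18,13) (18,14) (15,37/2)]
2. After x ≤ 20: [(15,55/12) (16,5) (18,13) (18,14) (15,37/2)]
3. After y ≥ 11: [(15,11) (35/2,11) (18,13) (18,14) (15,37/2)]
4. After y ≤ 19: [(15,11) (35/2,11) (18,13) (18,14) (15,37/2)]
5. Canonical ring: [(15,11) (35/2,11) (18,13) (18,14) (15,37/2)]

Clipped polygon: [(15,11) (35/2,11) (18,13) (18,14) (15,37/2)]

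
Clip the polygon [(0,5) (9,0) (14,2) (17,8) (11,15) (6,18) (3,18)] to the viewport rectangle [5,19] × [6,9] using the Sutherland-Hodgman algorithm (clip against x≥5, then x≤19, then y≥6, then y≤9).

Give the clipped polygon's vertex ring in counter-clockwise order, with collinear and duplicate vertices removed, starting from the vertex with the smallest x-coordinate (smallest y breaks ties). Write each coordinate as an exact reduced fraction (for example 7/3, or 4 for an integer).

Clipped polygon: [(5,6) (16,6) (17,8) (113/7,9) (5,9)]

1. After x ≥ 5: [(5,20/9) (9,0) (14,2) (17,8) (11,15) (6,18) (5,18)]
2. After x ≤ 19: [(5,20/9) (9,0) (14,2) (17,8) (11,15) (6,18) (5,18)]
3. After y ≥ 6: [(5,6) (16,6) (17,8) (11,15) (6,18) (5,18)]
4. After y ≤ 9: [(5,9) (5,6) (16,6) (17,8) (113/7,9)]
5. Canonical ring: [(5,6) (16,6) (17,8) (113/7,9) (5,9)]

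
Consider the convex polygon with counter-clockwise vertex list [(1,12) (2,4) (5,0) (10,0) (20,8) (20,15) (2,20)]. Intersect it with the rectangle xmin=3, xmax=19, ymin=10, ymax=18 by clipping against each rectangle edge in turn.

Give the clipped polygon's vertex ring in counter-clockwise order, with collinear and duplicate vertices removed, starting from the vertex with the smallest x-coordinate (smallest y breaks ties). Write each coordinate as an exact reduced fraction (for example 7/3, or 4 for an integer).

1. After x ≥ 3: [(3,8/3) (5,0) (10,0) (20,8) (20,15) (3,355/18)]
2. After x ≤ 19: [(3,8/3) (5,0) (10,0) (19,36/5) (19,275/18) (3,355/18)]
3. After y ≥ 10: [(3,10) (19,10) (19,275/18) (3,355/18)]
4. After y ≤ 18: [(3,18) (3,10) (19,10) (19,275/18) (46/5,18)]
5. Canonical ring: [(3,10) (19,10) (19,275/18) (46/5,18) (3,18)]

Clipped polygon: [(3,10) (19,10) (19,275/18) (46/5,18) (3,18)]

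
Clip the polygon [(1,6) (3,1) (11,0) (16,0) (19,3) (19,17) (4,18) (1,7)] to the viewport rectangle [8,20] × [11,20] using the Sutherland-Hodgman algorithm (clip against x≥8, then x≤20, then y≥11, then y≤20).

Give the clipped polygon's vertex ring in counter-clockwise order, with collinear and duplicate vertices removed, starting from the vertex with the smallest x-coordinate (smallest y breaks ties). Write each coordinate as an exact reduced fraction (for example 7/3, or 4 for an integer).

Clipped polygon: [(8,11) (19,11) (19,17) (8,266/15)]

1. After x ≥ 8: [(8,3/8) (11,0) (16,0) (19,3) (19,17) (8,266/15)]
2. After x ≤ 20: [(8,3/8) (11,0) (16,0) (19,3) (19,17) (8,266/15)]
3. After y ≥ 11: [(8,11) (19,11) (19,17) (8,266/15)]
4. After y ≤ 20: [(8,11) (19,11) (19,17) (8,266/15)]
5. Canonical ring: [(8,11) (19,11) (19,17) (8,266/15)]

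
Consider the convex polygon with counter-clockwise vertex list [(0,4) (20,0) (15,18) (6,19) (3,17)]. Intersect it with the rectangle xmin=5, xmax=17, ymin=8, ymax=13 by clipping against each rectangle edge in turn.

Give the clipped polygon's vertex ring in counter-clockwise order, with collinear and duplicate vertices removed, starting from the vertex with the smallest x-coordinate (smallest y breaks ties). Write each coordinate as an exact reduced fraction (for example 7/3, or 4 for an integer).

Clipped polygon: [(5,8) (17,8) (17,54/5) (295/18,13) (5,13)]

1. After x ≥ 5: [(5,3) (20,0) (15,18) (6,19) (5,55/3)]
2. After x ≤ 17: [(5,3) (17,3/5) (17,54/5) (15,18) (6,19) (5,55/3)]
3. After y ≥ 8: [(5,8) (17,8) (17,54/5) (15,18) (6,19) (5,55/3)]
4. After y ≤ 13: [(5,13) (5,8) (17,8) (17,54/5) (295/18,13)]
5. Canonical ring: [(5,8) (17,8) (17,54/5) (295/18,13) (5,13)]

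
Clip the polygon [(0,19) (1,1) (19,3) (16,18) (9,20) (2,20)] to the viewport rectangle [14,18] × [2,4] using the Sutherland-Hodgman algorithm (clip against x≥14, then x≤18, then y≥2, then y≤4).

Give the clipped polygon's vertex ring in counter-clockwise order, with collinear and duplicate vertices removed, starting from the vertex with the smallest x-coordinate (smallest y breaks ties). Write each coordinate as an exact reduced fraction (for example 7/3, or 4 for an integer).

Clipped polygon: [(14,22/9) (18,26/9) (18,4) (14,4)]

1. After x ≥ 14: [(14,22/9) (19,3) (16,18) (14,130/7)]
2. After x ≤ 18: [(14,22/9) (18,26/9) (18,8) (16,18) (14,130/7)]
3. After y ≥ 2: [(14,22/9) (18,26/9) (18,8) (16,18) (14,130/7)]
4. After y ≤ 4: [(14,4) (14,22/9) (18,26/9) (18,4)]
5. Canonical ring: [(14,22/9) (18,26/9) (18,4) (14,4)]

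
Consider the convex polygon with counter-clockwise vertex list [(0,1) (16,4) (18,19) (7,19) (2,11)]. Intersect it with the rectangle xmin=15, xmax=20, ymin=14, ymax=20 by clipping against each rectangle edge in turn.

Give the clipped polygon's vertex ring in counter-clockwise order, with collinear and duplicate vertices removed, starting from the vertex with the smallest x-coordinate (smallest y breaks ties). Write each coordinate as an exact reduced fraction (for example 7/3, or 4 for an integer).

Clipped polygon: [(15,14) (52/3,14) (18,19) (15,19)]

1. After x ≥ 15: [(15,61/16) (16,4) (18,19) (15,19)]
2. After x ≤ 20: [(15,61/16) (16,4) (18,19) (15,19)]
3. After y ≥ 14: [(15,14) (52/3,14) (18,19) (15,19)]
4. After y ≤ 20: [(15,14) (52/3,14) (18,19) (15,19)]
5. Canonical ring: [(15,14) (52/3,14) (18,19) (15,19)]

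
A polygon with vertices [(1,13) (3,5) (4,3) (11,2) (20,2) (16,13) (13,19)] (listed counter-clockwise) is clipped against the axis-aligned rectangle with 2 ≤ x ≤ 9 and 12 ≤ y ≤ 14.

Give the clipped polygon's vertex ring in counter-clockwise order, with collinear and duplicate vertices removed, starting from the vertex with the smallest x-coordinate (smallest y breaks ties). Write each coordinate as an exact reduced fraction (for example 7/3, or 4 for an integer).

Clipped polygon: [(2,12) (9,12) (9,14) (3,14) (2,27/2)]

1. After x ≥ 2: [(2,27/2) (2,9) (3,5) (4,3) (11,2) (20,2) (16,13) (13,19)]
2. After x ≤ 9: [(9,17) (2,27/2) (2,9) (3,5) (4,3) (9,16/7)]
3. After y ≥ 12: [(9,12) (9,17) (2,27/2) (2,12)]
4. After y ≤ 14: [(9,12) (9,14) (3,14) (2,27/2) (2,12)]
5. Canonical ring: [(2,12) (9,12) (9,14) (3,14) (2,27/2)]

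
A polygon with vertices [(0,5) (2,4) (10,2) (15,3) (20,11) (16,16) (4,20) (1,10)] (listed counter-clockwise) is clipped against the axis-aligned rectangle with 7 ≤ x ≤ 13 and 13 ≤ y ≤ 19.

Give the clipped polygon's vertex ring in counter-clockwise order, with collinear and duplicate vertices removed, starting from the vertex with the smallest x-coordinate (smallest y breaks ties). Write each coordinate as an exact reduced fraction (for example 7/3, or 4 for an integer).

1. After x ≥ 7: [(7,11/4) (10,2) (15,3) (20,11) (16,16) (7,19)]
2. After x ≤ 13: [(7,11/4) (10,2) (13,13/5) (13,17) (7,19)]
3. After y ≥ 13: [(7,13) (13,13) (13,17) (7,19)]
4. After y ≤ 19: [(7,13) (13,13) (13,17) (7,19)]
5. Canonical ring: [(7,13) (13,13) (13,17) (7,19)]

Clipped polygon: [(7,13) (13,13) (13,17) (7,19)]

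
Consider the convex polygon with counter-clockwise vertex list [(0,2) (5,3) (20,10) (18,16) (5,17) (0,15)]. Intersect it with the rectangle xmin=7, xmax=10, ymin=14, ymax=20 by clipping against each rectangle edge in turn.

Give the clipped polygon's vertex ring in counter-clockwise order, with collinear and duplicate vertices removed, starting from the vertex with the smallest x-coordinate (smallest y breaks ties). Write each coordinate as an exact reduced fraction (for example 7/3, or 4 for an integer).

1. After x ≥ 7: [(7,59/15) (20,10) (18,16) (7,219/13)]
2. After x ≤ 10: [(7,59/15) (10,16/3) (10,216/13) (7,219/13)]
3. After y ≥ 14: [(7,14) (10,14) (10,216/13) (7,219/13)]
4. After y ≤ 20: [(7,14) (10,14) (10,216/13) (7,219/13)]
5. Canonical ring: [(7,14) (10,14) (10,216/13) (7,219/13)]

Clipped polygon: [(7,14) (10,14) (10,216/13) (7,219/13)]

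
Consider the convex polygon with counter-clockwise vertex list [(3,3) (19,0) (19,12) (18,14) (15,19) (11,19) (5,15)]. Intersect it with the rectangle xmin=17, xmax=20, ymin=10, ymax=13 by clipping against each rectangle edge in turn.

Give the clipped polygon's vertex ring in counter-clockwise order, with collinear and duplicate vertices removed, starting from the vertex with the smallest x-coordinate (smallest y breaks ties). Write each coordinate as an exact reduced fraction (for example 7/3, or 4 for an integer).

1. After x ≥ 17: [(17,3/8) (19,0) (19,12) (18,14) (17,47/3)]
2. After x ≤ 20: [(17,3/8) (19,0) (19,12) (18,14) (17,47/3)]
3. After y ≥ 10: [(17,10) (19,10) (19,12) (18,14) (17,47/3)]
4. After y ≤ 13: [(17,13) (17,10) (19,10) (19,12) (37/2,13)]
5. Canonical ring: [(17,10) (19,10) (19,12) (37/2,13) (17,13)]

Clipped polygon: [(17,10) (19,10) (19,12) (37/2,13) (17,13)]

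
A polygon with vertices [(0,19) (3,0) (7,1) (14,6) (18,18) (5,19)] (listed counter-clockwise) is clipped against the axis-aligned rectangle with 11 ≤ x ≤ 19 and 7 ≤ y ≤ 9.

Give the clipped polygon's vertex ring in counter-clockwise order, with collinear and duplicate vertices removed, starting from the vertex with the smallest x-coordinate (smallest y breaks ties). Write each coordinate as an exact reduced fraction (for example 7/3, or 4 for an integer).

1. After x ≥ 11: [(11,27/7) (14,6) (18,18) (11,241/13)]
2. After x ≤ 19: [(11,27/7) (14,6) (18,18) (11,241/13)]
3. After y ≥ 7: [(11,7) (43/3,7) (18,18) (11,241/13)]
4. After y ≤ 9: [(11,9) (11,7) (43/3,7) (15,9)]
5. Canonical ring: [(11,7) (43/3,7) (15,9) (11,9)]

Clipped polygon: [(11,7) (43/3,7) (15,9) (11,9)]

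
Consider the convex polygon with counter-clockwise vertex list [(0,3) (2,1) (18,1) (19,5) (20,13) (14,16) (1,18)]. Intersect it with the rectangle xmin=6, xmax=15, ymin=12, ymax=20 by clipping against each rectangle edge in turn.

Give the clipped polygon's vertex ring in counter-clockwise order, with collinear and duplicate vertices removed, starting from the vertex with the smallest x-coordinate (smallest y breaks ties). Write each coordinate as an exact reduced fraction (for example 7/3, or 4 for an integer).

1. After x ≥ 6: [(6,1) (18,1) (19,5) (20,13) (14,16) (6,224/13)]
2. After x ≤ 15: [(6,1) (15,1) (15,31/2) (14,16) (6,224/13)]
3. After y ≥ 12: [(6,12) (15,12) (15,31/2) (14,16) (6,224/13)]
4. After y ≤ 20: [(6,12) (15,12) (15,31/2) (14,16) (6,224/13)]
5. Canonical ring: [(6,12) (15,12) (15,31/2) (14,16) (6,224/13)]

Clipped polygon: [(6,12) (15,12) (15,31/2) (14,16) (6,224/13)]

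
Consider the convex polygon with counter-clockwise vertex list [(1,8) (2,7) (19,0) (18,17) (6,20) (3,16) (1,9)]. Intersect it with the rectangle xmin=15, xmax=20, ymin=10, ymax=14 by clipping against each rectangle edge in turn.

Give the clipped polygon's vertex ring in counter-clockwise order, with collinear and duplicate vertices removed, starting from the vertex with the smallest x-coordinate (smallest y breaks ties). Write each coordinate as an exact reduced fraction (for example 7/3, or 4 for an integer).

1. After x ≥ 15: [(15,28/17) (19,0) (18,17) (15,71/4)]
2. After x ≤ 20: [(15,28/17) (19,0) (18,17) (15,71/4)]
3. After y ≥ 10: [(15,10) (313/17,10) (18,17) (15,71/4)]
4. After y ≤ 14: [(15,14) (15,10) (313/17,10) (309/17,14)]
5. Canonical ring: [(15,10) (313/17,10) (309/17,14) (15,14)]

Clipped polygon: [(15,10) (313/17,10) (309/17,14) (15,14)]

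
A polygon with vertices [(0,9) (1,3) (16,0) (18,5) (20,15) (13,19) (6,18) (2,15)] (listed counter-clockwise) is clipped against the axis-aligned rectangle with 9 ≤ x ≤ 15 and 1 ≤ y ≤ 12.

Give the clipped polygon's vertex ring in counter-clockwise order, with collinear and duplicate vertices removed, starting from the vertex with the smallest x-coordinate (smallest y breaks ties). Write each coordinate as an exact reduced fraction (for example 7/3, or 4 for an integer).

1. After x ≥ 9: [(9,7/5) (16,0) (18,5) (20,15) (13,19) (9,129/7)]
2. After x ≤ 15: [(9,7/5) (15,1/5) (15,125/7) (13,19) (9,129/7)]
3. After y ≥ 1: [(9,7/5) (11,1) (15,1) (15,125/7) (13,19) (9,129/7)]
4. After y ≤ 12: [(9,12) (9,7/5) (11,1) (15,1) (15,12)]
5. Canonical ring: [(9,7/5) (11,1) (15,1) (15,12) (9,12)]

Clipped polygon: [(9,7/5) (11,1) (15,1) (15,12) (9,12)]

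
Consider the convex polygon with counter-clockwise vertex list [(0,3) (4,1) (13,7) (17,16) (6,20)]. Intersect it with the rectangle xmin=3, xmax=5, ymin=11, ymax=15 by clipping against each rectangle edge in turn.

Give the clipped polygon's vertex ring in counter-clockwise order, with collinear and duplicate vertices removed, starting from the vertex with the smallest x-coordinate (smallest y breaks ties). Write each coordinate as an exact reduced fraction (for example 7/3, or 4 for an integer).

Clipped polygon: [(3,11) (5,11) (5,15) (72/17,15) (3,23/2)]

1. After x ≥ 3: [(3,23/2) (3,3/2) (4,1) (13,7) (17,16) (6,20)]
2. After x ≤ 5: [(5,103/6) (3,23/2) (3,3/2) (4,1) (5,5/3)]
3. After y ≥ 11: [(5,11) (5,103/6) (3,23/2) (3,11)]
4. After y ≤ 15: [(5,11) (5,15) (72/17,15) (3,23/2) (3,11)]
5. Canonical ring: [(3,11) (5,11) (5,15) (72/17,15) (3,23/2)]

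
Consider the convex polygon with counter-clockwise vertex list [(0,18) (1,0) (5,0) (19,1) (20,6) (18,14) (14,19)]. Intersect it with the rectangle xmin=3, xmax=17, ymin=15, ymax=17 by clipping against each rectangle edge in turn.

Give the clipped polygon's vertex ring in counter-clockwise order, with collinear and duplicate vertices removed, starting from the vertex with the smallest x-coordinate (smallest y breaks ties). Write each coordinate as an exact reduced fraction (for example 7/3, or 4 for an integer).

Clipped polygon: [(3,15) (17,15) (17,61/4) (78/5,17) (3,17)]

1. After x ≥ 3: [(3,255/14) (3,0) (5,0) (19,1) (20,6) (18,14) (14,19)]
2. After x ≤ 17: [(3,255/14) (3,0) (5,0) (17,6/7) (17,61/4) (14,19)]
3. After y ≥ 15: [(3,255/14) (3,15) (17,15) (17,61/4) (14,19)]
4. After y ≤ 17: [(3,17) (3,15) (17,15) (17,61/4) (78/5,17)]
5. Canonical ring: [(3,15) (17,15) (17,61/4) (78/5,17) (3,17)]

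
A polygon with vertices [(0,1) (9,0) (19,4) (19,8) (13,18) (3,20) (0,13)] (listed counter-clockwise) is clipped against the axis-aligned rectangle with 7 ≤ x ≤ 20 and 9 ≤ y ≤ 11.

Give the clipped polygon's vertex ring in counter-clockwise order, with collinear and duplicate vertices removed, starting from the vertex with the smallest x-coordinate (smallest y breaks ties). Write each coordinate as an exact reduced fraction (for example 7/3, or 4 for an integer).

Clipped polygon: [(7,9) (92/5,9) (86/5,11) (7,11)]

1. After x ≥ 7: [(7,2/9) (9,0) (19,4) (19,8) (13,18) (7,96/5)]
2. After x ≤ 20: [(7,2/9) (9,0) (19,4) (19,8) (13,18) (7,96/5)]
3. After y ≥ 9: [(7,9) (92/5,9) (13,18) (7,96/5)]
4. After y ≤ 11: [(7,11) (7,9) (92/5,9) (86/5,11)]
5. Canonical ring: [(7,9) (92/5,9) (86/5,11) (7,11)]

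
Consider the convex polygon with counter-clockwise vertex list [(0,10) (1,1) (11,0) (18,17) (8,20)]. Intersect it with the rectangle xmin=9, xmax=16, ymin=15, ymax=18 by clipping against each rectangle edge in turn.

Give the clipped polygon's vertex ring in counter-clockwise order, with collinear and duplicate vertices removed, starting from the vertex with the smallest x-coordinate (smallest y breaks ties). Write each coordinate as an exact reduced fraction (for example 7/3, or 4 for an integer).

1. After x ≥ 9: [(9,1/5) (11,0) (18,17) (9,197/10)]
2. After x ≤ 16: [(9,1/5) (11,0) (16,85/7) (16,88/5) (9,197/10)]
3. After y ≥ 15: [(9,15) (16,15) (16,88/5) (9,197/10)]
4. After y ≤ 18: [(9,18) (9,15) (16,15) (16,88/5) (44/3,18)]
5. Canonical ring: [(9,15) (16,15) (16,88/5) (44/3,18) (9,18)]

Clipped polygon: [(9,15) (16,15) (16,88/5) (44/3,18) (9,18)]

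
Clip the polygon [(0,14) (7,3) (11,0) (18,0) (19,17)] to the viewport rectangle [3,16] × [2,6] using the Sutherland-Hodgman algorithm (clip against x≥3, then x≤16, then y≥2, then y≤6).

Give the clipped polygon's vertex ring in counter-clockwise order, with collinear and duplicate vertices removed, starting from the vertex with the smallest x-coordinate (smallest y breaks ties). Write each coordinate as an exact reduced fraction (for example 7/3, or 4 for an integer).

Clipped polygon: [(56/11,6) (7,3) (25/3,2) (16,2) (16,6)]

1. After x ≥ 3: [(3,275/19) (3,65/7) (7,3) (11,0) (18,0) (19,17)]
2. After x ≤ 16: [(16,314/19) (3,275/19) (3,65/7) (7,3) (11,0) (16,0)]
3. After y ≥ 2: [(16,2) (16,314/19) (3,275/19) (3,65/7) (7,3) (25/3,2)]
4. After y ≤ 6: [(16,2) (16,6) (56/11,6) (7,3) (25/3,2)]
5. Canonical ring: [(56/11,6) (7,3) (25/3,2) (16,2) (16,6)]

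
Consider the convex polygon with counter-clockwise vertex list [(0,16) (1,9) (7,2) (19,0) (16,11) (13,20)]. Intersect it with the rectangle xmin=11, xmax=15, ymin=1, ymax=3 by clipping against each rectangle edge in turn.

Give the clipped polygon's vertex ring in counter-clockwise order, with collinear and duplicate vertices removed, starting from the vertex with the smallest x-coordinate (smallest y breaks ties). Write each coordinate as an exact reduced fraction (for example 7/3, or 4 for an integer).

Clipped polygon: [(11,4/3) (13,1) (15,1) (15,3) (11,3)]

1. After x ≥ 11: [(11,252/13) (11,4/3) (19,0) (16,11) (13,20)]
2. After x ≤ 15: [(11,252/13) (11,4/3) (15,2/3) (15,14) (13,20)]
3. After y ≥ 1: [(11,252/13) (11,4/3) (13,1) (15,1) (15,14) (13,20)]
4. After y ≤ 3: [(11,3) (11,4/3) (13,1) (15,1) (15,3)]
5. Canonical ring: [(11,4/3) (13,1) (15,1) (15,3) (11,3)]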